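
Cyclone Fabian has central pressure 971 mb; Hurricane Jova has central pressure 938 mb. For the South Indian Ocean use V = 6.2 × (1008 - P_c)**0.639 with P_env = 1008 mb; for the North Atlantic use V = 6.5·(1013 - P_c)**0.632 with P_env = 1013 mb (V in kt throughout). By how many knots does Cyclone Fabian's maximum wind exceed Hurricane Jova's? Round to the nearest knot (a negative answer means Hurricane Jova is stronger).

-37 kt

Cyclone Fabian: ΔP = 37; V ≈ 6.2 × 37^0.639 ≈ 62.30 kt.
Hurricane Jova: ΔP = 75; V ≈ 6.5 × 75^0.632 ≈ 99.53 kt.
Difference ≈ 62.30 − 99.53 = -37.23 → -37 kt.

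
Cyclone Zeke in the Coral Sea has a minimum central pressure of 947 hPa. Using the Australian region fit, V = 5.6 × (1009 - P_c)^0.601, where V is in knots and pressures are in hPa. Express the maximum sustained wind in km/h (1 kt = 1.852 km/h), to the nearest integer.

124 km/h

ΔP = 1009 − 947 = 62 hPa.
V ≈ 5.6 × 62^0.601 = 5.6 × 11.946 ≈ 66.898 kt.
66.898 × 1.852 ≈ 123.90 km/h → 124 km/h.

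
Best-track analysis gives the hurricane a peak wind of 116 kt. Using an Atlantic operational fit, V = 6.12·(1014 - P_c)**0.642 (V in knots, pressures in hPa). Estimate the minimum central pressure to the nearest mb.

916 mb

ΔP = (V / 6.12)^(1/0.642) = (116/6.12)^1.558.
116/6.12 = 18.954; 18.954^1.558 ≈ 97.77 mb.
P_c = 1014 − 97.77 = 916.23 ≈ 916 mb.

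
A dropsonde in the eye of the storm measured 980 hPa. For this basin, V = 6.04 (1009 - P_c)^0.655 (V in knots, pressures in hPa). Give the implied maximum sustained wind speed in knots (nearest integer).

55 kt

ΔP = 1009 − 980 = 29 hPa.
29^0.655 ≈ 9.076.
V ≈ 6.04 × 9.076 ≈ 54.8 kt.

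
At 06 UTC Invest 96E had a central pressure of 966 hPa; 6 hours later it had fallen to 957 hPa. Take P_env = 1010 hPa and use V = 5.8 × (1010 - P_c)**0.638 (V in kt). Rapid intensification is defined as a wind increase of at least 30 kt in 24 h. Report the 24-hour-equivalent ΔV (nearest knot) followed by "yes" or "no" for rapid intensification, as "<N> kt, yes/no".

V₁: ΔP = 44, V ≈ 5.8 × 44^0.638 ≈ 64.86 kt.
V₂: ΔP = 53, V ≈ 5.8 × 53^0.638 ≈ 73.03 kt.
ΔV over 6 h = 8.17 kt → 24 h equivalent = 8.17 × 24/6 ≈ 32.68 kt.
33 kt ≥ 30 kt ⇒ rapid intensification.

33 kt, yes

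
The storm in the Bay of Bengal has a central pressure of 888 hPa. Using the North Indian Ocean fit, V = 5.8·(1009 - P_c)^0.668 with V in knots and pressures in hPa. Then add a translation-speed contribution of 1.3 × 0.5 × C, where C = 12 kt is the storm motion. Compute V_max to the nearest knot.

151 kt

ΔP = 1009 − 888 = 121 hPa.
121^0.668 ≈ 24.621.
V ≈ 5.8 × 24.621 ≈ 142.8 kt.
Translation term: 1.3 × 0.5 × 12 = 7.8 kt.
Corrected V ≈ 150.6 kt → 151 kt.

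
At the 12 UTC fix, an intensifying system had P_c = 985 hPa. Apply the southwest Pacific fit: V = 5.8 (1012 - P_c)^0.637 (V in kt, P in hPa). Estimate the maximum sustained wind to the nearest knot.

ΔP = 1012 − 985 = 27 hPa.
27^0.637 ≈ 8.162.
V ≈ 5.8 × 8.162 ≈ 47.3 kt.

47 kt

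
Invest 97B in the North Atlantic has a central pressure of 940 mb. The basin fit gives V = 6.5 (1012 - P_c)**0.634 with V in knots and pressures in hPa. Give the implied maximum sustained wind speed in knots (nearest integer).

ΔP = 1012 − 940 = 72 mb.
72^0.634 ≈ 15.050.
V ≈ 6.5 × 15.050 ≈ 97.8 kt.

98 kt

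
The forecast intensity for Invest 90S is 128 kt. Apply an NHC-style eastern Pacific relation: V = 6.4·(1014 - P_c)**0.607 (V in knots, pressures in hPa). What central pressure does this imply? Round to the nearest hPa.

ΔP = (V / 6.4)^(1/0.607) = (128/6.4)^1.647.
128/6.4 = 20.000; 20.000^1.647 ≈ 139.12 hPa.
P_c = 1014 − 139.12 = 874.88 ≈ 875 hPa.

875 hPa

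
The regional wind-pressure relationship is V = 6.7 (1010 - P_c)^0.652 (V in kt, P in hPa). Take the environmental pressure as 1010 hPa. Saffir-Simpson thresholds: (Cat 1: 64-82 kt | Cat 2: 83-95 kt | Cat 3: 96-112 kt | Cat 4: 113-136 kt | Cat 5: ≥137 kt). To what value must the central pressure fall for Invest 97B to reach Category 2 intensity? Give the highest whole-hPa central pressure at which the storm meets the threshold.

962 hPa

Category 2 begins at V = 83 kt.
Required ΔP = (83/6.7)^(1/0.652) = 12.388^1.534 ≈ 47.47 hPa.
P_c ≤ 1010 − 47.47 = 962.53, so the highest integer P_c is 962 hPa.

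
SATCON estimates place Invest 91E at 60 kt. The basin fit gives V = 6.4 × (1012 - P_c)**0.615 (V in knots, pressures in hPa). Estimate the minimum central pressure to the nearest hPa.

ΔP = (V / 6.4)^(1/0.615) = (60/6.4)^1.626.
60/6.4 = 9.375; 9.375^1.626 ≈ 38.06 hPa.
P_c = 1012 − 38.06 = 973.94 ≈ 974 hPa.

974 hPa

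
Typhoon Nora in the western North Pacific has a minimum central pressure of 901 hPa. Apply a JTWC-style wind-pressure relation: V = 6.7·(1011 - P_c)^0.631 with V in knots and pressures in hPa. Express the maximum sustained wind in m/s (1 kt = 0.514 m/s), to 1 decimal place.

ΔP = 1011 − 901 = 110 hPa.
V ≈ 6.7 × 110^0.631 = 6.7 × 19.414 ≈ 130.075 kt.
130.075 × 0.514 ≈ 66.86 m/s → 66.9 m/s.

66.9 m/s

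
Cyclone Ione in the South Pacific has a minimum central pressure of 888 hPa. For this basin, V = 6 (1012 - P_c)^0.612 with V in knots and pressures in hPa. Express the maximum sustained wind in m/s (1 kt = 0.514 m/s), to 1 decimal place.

ΔP = 1012 − 888 = 124 hPa.
V ≈ 6 × 124^0.612 = 6 × 19.106 ≈ 114.637 kt.
114.637 × 0.514 ≈ 58.92 m/s → 58.9 m/s.

58.9 m/s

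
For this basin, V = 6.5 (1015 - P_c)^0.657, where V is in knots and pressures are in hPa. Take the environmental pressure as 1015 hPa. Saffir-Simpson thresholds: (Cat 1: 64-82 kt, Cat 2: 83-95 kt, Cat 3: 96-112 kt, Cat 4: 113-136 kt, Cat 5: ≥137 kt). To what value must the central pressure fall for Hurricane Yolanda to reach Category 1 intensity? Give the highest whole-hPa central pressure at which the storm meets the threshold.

982 hPa

Category 1 begins at V = 64 kt.
Required ΔP = (64/6.5)^(1/0.657) = 9.846^1.522 ≈ 32.50 hPa.
P_c ≤ 1015 − 32.50 = 982.50, so the highest integer P_c is 982 hPa.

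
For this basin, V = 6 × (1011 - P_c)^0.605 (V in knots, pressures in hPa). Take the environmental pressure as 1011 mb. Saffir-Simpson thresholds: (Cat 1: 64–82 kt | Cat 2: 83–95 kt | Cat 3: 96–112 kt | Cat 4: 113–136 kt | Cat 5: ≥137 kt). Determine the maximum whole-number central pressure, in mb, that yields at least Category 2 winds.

934 mb

Category 2 begins at V = 83 kt.
Required ΔP = (83/6)^(1/0.605) = 13.833^1.653 ≈ 76.88 mb.
P_c ≤ 1011 − 76.88 = 934.12, so the highest integer P_c is 934 mb.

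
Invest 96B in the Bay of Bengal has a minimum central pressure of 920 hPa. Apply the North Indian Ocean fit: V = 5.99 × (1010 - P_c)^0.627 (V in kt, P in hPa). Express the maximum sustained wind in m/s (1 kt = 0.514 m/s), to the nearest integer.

ΔP = 1010 − 920 = 90 hPa.
V ≈ 5.99 × 90^0.627 = 5.99 × 16.800 ≈ 100.632 kt.
100.632 × 0.514 ≈ 51.72 m/s → 52 m/s.

52 m/s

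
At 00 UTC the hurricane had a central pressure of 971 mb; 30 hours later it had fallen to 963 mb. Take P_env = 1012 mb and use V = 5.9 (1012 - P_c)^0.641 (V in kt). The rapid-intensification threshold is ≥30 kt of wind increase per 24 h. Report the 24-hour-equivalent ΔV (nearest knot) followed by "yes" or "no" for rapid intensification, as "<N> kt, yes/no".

V₁: ΔP = 41, V ≈ 5.9 × 41^0.641 ≈ 63.77 kt.
V₂: ΔP = 49, V ≈ 5.9 × 49^0.641 ≈ 71.49 kt.
ΔV over 30 h = 7.72 kt → 24 h equivalent = 7.72 × 24/30 ≈ 6.18 kt.
6 kt < 30 kt ⇒ not rapid intensification.

6 kt, no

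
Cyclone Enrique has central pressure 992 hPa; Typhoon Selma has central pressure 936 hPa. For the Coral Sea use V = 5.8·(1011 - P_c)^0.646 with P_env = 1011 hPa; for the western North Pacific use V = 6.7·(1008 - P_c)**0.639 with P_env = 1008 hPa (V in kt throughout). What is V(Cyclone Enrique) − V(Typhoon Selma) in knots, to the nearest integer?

Cyclone Enrique: ΔP = 19; V ≈ 5.8 × 19^0.646 ≈ 38.86 kt.
Typhoon Selma: ΔP = 72; V ≈ 6.7 × 72^0.639 ≈ 103.02 kt.
Difference ≈ 38.86 − 103.02 = -64.16 → -64 kt.

-64 kt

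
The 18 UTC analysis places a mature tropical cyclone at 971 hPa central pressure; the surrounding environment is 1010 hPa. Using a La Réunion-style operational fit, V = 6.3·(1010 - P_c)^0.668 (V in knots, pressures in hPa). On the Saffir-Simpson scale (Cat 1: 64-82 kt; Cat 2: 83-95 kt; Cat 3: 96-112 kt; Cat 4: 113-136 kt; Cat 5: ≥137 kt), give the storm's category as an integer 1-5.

ΔP = 1010 − 971 = 39 hPa.
V ≈ 6.3 × 39^0.668 = 6.3 × 11.56 ≈ 73 kt.
73 kt falls in the Category 1 band.

1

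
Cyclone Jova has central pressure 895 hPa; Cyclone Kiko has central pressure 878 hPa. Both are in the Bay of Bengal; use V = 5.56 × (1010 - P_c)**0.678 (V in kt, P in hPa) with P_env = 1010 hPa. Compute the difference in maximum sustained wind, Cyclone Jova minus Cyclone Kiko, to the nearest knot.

-14 kt

Cyclone Jova: ΔP = 115; V ≈ 5.56 × 115^0.678 ≈ 138.75 kt.
Cyclone Kiko: ΔP = 132; V ≈ 5.56 × 132^0.678 ≈ 152.34 kt.
Difference ≈ 138.75 − 152.34 = -13.59 → -14 kt.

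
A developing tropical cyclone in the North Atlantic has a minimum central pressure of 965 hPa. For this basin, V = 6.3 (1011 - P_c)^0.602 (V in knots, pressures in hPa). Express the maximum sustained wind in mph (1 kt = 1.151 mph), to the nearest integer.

73 mph

ΔP = 1011 − 965 = 46 hPa.
V ≈ 6.3 × 46^0.602 = 6.3 × 10.023 ≈ 63.142 kt.
63.142 × 1.151 ≈ 72.68 mph → 73 mph.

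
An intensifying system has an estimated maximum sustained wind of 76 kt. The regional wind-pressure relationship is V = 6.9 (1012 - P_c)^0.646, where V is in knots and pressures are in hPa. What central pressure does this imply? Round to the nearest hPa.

971 hPa

ΔP = (V / 6.9)^(1/0.646) = (76/6.9)^1.548.
76/6.9 = 11.014; 11.014^1.548 ≈ 41.02 hPa.
P_c = 1012 − 41.02 = 970.98 ≈ 971 hPa.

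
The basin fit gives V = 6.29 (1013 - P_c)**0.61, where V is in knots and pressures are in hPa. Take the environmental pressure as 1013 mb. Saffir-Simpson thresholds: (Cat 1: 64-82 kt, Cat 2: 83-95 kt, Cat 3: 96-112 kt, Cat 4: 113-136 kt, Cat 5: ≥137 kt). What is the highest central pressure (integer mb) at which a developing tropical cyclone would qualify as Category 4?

Category 4 begins at V = 113 kt.
Required ΔP = (113/6.29)^(1/0.61) = 17.965^1.639 ≈ 113.88 mb.
P_c ≤ 1013 − 113.88 = 899.12, so the highest integer P_c is 899 mb.

899 mb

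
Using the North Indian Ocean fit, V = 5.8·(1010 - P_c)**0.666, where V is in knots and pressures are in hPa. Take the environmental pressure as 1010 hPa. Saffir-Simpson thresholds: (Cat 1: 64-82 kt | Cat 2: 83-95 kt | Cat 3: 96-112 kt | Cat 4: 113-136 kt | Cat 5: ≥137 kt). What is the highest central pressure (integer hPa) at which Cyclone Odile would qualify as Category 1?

973 hPa

Category 1 begins at V = 64 kt.
Required ΔP = (64/5.8)^(1/0.666) = 11.034^1.502 ≈ 36.79 hPa.
P_c ≤ 1010 − 36.79 = 973.21, so the highest integer P_c is 973 hPa.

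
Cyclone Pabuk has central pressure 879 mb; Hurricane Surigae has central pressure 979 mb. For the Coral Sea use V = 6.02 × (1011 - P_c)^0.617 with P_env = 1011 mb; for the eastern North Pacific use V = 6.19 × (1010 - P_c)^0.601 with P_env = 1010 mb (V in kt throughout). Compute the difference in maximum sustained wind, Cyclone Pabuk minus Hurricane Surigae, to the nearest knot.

74 kt

Cyclone Pabuk: ΔP = 132; V ≈ 6.02 × 132^0.617 ≈ 122.46 kt.
Hurricane Surigae: ΔP = 31; V ≈ 6.19 × 31^0.601 ≈ 48.75 kt.
Difference ≈ 122.46 − 48.75 = 73.71 → 74 kt.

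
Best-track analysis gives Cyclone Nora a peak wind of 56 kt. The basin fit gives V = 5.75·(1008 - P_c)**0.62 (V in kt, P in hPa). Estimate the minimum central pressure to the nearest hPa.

969 hPa

ΔP = (V / 5.75)^(1/0.62) = (56/5.75)^1.613.
56/5.75 = 9.739; 9.739^1.613 ≈ 39.30 hPa.
P_c = 1008 − 39.30 = 968.70 ≈ 969 hPa.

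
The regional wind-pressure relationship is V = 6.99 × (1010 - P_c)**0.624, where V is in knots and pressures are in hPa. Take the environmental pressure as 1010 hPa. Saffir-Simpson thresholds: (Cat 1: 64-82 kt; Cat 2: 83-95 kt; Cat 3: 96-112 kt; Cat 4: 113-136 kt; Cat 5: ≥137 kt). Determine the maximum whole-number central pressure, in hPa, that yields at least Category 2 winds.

957 hPa

Category 2 begins at V = 83 kt.
Required ΔP = (83/6.99)^(1/0.624) = 11.874^1.603 ≈ 52.74 hPa.
P_c ≤ 1010 − 52.74 = 957.26, so the highest integer P_c is 957 hPa.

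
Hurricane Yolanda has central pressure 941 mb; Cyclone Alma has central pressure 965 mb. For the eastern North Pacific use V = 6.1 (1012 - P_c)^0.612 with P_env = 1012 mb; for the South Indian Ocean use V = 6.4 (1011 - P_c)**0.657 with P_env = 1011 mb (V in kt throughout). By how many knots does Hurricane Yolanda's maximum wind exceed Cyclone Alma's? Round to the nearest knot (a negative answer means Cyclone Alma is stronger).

4 kt

Hurricane Yolanda: ΔP = 71; V ≈ 6.1 × 71^0.612 ≈ 82.85 kt.
Cyclone Alma: ΔP = 46; V ≈ 6.4 × 46^0.657 ≈ 79.18 kt.
Difference ≈ 82.85 − 79.18 = 3.67 → 4 kt.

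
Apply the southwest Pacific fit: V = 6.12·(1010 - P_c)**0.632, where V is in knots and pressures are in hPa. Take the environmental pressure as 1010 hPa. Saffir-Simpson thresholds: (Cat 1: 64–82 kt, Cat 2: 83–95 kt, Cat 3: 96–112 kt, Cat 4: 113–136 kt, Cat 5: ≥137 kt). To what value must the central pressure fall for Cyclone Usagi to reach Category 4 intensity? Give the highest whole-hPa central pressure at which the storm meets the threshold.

Category 4 begins at V = 113 kt.
Required ΔP = (113/6.12)^(1/0.632) = 18.464^1.582 ≈ 100.85 hPa.
P_c ≤ 1010 − 100.85 = 909.15, so the highest integer P_c is 909 hPa.

909 hPa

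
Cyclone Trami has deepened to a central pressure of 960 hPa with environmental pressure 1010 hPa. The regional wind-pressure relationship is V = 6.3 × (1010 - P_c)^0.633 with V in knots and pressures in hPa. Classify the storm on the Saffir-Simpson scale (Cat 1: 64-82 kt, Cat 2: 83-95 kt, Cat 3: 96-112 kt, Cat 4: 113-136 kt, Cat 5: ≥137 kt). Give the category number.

ΔP = 1010 − 960 = 50 hPa.
V ≈ 6.3 × 50^0.633 = 6.3 × 11.90 ≈ 75 kt.
75 kt falls in the Category 1 band.

1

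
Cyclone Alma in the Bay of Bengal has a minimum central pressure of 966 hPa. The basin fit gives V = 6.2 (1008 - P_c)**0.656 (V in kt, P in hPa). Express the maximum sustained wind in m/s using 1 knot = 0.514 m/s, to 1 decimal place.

ΔP = 1008 − 966 = 42 hPa.
V ≈ 6.2 × 42^0.656 = 6.2 × 11.611 ≈ 71.985 kt.
71.985 × 0.514 ≈ 37.00 m/s → 37.0 m/s.

37.0 m/s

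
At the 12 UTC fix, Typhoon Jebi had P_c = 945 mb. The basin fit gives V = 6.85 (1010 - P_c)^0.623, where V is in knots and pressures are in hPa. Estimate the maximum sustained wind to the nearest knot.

ΔP = 1010 − 945 = 65 mb.
65^0.623 ≈ 13.472.
V ≈ 6.85 × 13.472 ≈ 92.3 kt.

92 kt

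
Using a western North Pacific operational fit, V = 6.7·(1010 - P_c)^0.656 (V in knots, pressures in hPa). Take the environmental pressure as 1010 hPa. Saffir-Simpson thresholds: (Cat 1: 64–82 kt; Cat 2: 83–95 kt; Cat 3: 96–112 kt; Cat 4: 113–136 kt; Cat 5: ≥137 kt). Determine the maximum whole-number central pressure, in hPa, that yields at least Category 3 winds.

952 hPa

Category 3 begins at V = 96 kt.
Required ΔP = (96/6.7)^(1/0.656) = 14.328^1.524 ≈ 57.88 hPa.
P_c ≤ 1010 − 57.88 = 952.12, so the highest integer P_c is 952 hPa.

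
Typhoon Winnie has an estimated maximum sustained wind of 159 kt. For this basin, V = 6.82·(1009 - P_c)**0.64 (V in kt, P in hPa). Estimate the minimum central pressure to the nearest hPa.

ΔP = (V / 6.82)^(1/0.64) = (159/6.82)^1.562.
159/6.82 = 23.314; 23.314^1.562 ≈ 137.06 hPa.
P_c = 1009 − 137.06 = 871.94 ≈ 872 hPa.

872 hPa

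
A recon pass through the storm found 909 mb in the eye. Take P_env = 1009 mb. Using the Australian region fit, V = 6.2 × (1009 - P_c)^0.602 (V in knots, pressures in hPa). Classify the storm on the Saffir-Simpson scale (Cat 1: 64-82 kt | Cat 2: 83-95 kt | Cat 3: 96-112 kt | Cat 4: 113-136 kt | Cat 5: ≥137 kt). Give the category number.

ΔP = 1009 − 909 = 100 mb.
V ≈ 6.2 × 100^0.602 = 6.2 × 16.00 ≈ 99 kt.
99 kt falls in the Category 3 band.

3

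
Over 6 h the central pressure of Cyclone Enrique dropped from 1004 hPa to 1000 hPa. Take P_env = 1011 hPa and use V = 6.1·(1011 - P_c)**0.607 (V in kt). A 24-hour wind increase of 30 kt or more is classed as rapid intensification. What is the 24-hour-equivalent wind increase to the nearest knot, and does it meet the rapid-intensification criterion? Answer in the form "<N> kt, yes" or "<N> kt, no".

25 kt, no

V₁: ΔP = 7, V ≈ 6.1 × 7^0.607 ≈ 19.87 kt.
V₂: ΔP = 11, V ≈ 6.1 × 11^0.607 ≈ 26.15 kt.
ΔV over 6 h = 6.28 kt → 24 h equivalent = 6.28 × 24/6 ≈ 25.12 kt.
25 kt < 30 kt ⇒ not rapid intensification.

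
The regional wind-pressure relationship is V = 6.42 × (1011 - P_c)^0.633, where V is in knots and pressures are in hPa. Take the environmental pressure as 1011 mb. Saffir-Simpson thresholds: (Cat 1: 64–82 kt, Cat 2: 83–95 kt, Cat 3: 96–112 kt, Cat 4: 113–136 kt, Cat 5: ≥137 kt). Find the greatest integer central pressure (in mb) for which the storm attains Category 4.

918 mb

Category 4 begins at V = 113 kt.
Required ΔP = (113/6.42)^(1/0.633) = 17.601^1.580 ≈ 92.83 mb.
P_c ≤ 1011 − 92.83 = 918.17, so the highest integer P_c is 918 mb.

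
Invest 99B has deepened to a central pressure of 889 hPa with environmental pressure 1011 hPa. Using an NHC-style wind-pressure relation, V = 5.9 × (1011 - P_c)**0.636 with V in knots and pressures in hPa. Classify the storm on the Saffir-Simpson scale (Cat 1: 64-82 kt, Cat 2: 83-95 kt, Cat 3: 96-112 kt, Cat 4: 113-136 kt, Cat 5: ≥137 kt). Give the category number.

4

ΔP = 1011 − 889 = 122 hPa.
V ≈ 5.9 × 122^0.636 = 5.9 × 21.23 ≈ 125 kt.
125 kt falls in the Category 4 band.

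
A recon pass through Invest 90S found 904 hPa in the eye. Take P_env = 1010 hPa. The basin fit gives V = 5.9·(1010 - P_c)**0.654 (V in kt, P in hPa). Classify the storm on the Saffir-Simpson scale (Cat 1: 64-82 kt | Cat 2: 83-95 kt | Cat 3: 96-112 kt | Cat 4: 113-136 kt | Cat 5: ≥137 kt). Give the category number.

4

ΔP = 1010 − 904 = 106 hPa.
V ≈ 5.9 × 106^0.654 = 5.9 × 21.11 ≈ 125 kt.
125 kt falls in the Category 4 band.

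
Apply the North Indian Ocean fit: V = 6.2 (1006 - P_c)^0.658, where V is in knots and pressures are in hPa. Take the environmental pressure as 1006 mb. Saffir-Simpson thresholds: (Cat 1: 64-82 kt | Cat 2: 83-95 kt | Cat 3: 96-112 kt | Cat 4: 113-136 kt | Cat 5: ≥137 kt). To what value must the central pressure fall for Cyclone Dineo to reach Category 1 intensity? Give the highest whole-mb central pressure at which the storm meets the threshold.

971 mb

Category 1 begins at V = 64 kt.
Required ΔP = (64/6.2)^(1/0.658) = 10.323^1.520 ≈ 34.73 mb.
P_c ≤ 1006 − 34.73 = 971.27, so the highest integer P_c is 971 mb.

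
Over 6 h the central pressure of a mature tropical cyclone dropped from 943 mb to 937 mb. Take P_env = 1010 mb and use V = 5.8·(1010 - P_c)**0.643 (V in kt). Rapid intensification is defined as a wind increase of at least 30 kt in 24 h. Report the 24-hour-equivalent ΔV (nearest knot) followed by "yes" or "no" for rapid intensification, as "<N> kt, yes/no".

V₁: ΔP = 67, V ≈ 5.8 × 67^0.643 ≈ 86.62 kt.
V₂: ΔP = 73, V ≈ 5.8 × 73^0.643 ≈ 91.53 kt.
ΔV over 6 h = 4.91 kt → 24 h equivalent = 4.91 × 24/6 ≈ 19.64 kt.
20 kt < 30 kt ⇒ not rapid intensification.

20 kt, no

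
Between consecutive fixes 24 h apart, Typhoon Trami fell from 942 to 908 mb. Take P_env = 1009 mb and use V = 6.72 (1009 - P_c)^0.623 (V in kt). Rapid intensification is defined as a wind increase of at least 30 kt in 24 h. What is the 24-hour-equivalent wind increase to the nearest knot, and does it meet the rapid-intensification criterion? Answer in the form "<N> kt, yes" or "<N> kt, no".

27 kt, no

V₁: ΔP = 67, V ≈ 6.72 × 67^0.623 ≈ 92.26 kt.
V₂: ΔP = 101, V ≈ 6.72 × 101^0.623 ≈ 119.14 kt.
ΔV over 24 h = 26.88 kt → 24 h equivalent = 26.88 × 24/24 ≈ 26.88 kt.
27 kt < 30 kt ⇒ not rapid intensification.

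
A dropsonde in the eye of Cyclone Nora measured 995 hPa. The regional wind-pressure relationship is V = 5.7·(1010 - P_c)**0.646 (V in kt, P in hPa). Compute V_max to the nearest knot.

ΔP = 1010 − 995 = 15 hPa.
15^0.646 ≈ 5.751.
V ≈ 5.7 × 5.751 ≈ 32.8 kt.

33 kt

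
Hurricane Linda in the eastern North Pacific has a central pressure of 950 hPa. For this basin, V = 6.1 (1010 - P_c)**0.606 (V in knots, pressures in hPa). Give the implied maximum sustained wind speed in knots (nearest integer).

ΔP = 1010 − 950 = 60 hPa.
60^0.606 ≈ 11.955.
V ≈ 6.1 × 11.955 ≈ 72.9 kt.

73 kt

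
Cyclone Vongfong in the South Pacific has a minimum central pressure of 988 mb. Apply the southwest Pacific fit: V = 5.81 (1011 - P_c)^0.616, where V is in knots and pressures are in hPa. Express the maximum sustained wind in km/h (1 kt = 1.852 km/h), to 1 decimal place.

74.2 km/h

ΔP = 1011 − 988 = 23 mb.
V ≈ 5.81 × 23^0.616 = 5.81 × 6.900 ≈ 40.087 kt.
40.087 × 1.852 ≈ 74.24 km/h → 74.2 km/h.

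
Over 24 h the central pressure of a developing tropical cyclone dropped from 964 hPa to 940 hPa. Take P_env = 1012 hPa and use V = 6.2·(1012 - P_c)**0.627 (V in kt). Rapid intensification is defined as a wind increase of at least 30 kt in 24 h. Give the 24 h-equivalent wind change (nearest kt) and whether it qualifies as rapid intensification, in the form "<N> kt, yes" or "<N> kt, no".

V₁: ΔP = 48, V ≈ 6.2 × 48^0.627 ≈ 70.23 kt.
V₂: ΔP = 72, V ≈ 6.2 × 72^0.627 ≈ 90.56 kt.
ΔV over 24 h = 20.33 kt → 24 h equivalent = 20.33 × 24/24 ≈ 20.33 kt.
20 kt < 30 kt ⇒ not rapid intensification.

20 kt, no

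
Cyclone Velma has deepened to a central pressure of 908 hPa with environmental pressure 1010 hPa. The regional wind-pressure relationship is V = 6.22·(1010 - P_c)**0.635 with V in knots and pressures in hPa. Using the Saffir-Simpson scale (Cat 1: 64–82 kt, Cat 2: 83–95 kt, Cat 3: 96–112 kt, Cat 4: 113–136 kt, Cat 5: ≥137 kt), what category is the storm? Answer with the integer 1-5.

ΔP = 1010 − 908 = 102 hPa.
V ≈ 6.22 × 102^0.635 = 6.22 × 18.86 ≈ 117 kt.
117 kt falls in the Category 4 band.

4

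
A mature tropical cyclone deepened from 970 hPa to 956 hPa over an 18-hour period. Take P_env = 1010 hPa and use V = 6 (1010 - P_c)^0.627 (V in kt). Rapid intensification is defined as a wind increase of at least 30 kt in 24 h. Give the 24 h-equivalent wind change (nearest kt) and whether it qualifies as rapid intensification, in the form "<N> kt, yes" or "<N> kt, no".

V₁: ΔP = 40, V ≈ 6 × 40^0.627 ≈ 60.62 kt.
V₂: ΔP = 54, V ≈ 6 × 54^0.627 ≈ 73.17 kt.
ΔV over 18 h = 12.55 kt → 24 h equivalent = 12.55 × 24/18 ≈ 16.73 kt.
17 kt < 30 kt ⇒ not rapid intensification.

17 kt, no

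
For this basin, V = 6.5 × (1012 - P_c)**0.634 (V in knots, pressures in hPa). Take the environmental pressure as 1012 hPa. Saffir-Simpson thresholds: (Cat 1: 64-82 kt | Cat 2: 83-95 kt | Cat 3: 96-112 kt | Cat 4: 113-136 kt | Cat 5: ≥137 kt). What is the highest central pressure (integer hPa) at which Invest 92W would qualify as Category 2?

956 hPa

Category 2 begins at V = 83 kt.
Required ΔP = (83/6.5)^(1/0.634) = 12.769^1.577 ≈ 55.56 hPa.
P_c ≤ 1012 − 55.56 = 956.44, so the highest integer P_c is 956 hPa.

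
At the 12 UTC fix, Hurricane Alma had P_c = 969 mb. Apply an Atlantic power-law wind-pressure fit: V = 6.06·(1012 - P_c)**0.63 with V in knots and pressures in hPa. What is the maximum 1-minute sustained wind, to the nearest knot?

ΔP = 1012 − 969 = 43 mb.
43^0.63 ≈ 10.693.
V ≈ 6.06 × 10.693 ≈ 64.8 kt.

65 kt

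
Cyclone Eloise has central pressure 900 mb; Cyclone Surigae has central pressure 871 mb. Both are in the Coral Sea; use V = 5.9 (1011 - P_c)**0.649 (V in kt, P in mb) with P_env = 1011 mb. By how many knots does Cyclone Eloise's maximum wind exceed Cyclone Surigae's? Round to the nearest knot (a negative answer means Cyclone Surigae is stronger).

Cyclone Eloise: ΔP = 111; V ≈ 5.9 × 111^0.649 ≈ 125.39 kt.
Cyclone Surigae: ΔP = 140; V ≈ 5.9 × 140^0.649 ≈ 145.78 kt.
Difference ≈ 125.39 − 145.78 = -20.39 → -20 kt.

-20 kt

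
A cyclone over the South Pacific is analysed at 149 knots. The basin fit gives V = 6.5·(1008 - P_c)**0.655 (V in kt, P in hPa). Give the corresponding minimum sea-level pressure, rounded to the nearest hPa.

ΔP = (V / 6.5)^(1/0.655) = (149/6.5)^1.527.
149/6.5 = 22.923; 22.923^1.527 ≈ 119.33 hPa.
P_c = 1008 − 119.33 = 888.67 ≈ 889 hPa.

889 hPa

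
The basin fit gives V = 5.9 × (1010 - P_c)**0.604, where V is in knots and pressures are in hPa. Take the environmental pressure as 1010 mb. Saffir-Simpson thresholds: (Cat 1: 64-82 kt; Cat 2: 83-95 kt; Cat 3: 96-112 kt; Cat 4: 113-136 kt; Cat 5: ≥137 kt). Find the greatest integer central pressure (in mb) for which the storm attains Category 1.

Category 1 begins at V = 64 kt.
Required ΔP = (64/5.9)^(1/0.604) = 10.847^1.656 ≈ 51.77 mb.
P_c ≤ 1010 − 51.77 = 958.23, so the highest integer P_c is 958 mb.

958 mb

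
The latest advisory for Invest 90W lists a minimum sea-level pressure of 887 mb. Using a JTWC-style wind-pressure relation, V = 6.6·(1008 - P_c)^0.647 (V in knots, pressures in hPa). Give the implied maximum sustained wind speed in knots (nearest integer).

ΔP = 1008 − 887 = 121 mb.
121^0.647 ≈ 22.262.
V ≈ 6.6 × 22.262 ≈ 146.9 kt.

147 kt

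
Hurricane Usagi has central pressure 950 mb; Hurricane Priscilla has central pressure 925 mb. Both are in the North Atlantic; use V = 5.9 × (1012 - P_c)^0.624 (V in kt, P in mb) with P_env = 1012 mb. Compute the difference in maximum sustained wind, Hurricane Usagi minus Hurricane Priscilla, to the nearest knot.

Hurricane Usagi: ΔP = 62; V ≈ 5.9 × 62^0.624 ≈ 77.50 kt.
Hurricane Priscilla: ΔP = 87; V ≈ 5.9 × 87^0.624 ≈ 95.74 kt.
Difference ≈ 77.50 − 95.74 = -18.24 → -18 kt.

-18 kt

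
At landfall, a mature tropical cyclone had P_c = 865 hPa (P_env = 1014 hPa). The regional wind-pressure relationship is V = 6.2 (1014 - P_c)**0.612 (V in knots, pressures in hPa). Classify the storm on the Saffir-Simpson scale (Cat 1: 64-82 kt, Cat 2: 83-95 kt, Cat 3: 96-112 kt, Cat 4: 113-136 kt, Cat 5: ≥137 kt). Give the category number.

4

ΔP = 1014 − 865 = 149 hPa.
V ≈ 6.2 × 149^0.612 = 6.2 × 21.38 ≈ 133 kt.
133 kt falls in the Category 4 band.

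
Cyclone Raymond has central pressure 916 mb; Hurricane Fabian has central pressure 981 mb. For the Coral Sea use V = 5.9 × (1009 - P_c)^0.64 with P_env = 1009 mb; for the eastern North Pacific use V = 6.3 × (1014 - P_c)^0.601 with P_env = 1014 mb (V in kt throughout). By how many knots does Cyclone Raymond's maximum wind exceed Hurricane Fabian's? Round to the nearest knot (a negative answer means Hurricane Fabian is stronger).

56 kt

Cyclone Raymond: ΔP = 93; V ≈ 5.9 × 93^0.64 ≈ 107.32 kt.
Hurricane Fabian: ΔP = 33; V ≈ 6.3 × 33^0.601 ≈ 51.52 kt.
Difference ≈ 107.32 − 51.52 = 55.80 → 56 kt.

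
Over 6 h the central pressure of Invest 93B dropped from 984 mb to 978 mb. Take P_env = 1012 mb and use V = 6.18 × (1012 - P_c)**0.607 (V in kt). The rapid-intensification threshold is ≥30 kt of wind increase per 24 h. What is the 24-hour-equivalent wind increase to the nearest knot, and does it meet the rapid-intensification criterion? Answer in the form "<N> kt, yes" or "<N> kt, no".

V₁: ΔP = 28, V ≈ 6.18 × 28^0.607 ≈ 46.71 kt.
V₂: ΔP = 34, V ≈ 6.18 × 34^0.607 ≈ 52.55 kt.
ΔV over 6 h = 5.84 kt → 24 h equivalent = 5.84 × 24/6 ≈ 23.36 kt.
23 kt < 30 kt ⇒ not rapid intensification.

23 kt, no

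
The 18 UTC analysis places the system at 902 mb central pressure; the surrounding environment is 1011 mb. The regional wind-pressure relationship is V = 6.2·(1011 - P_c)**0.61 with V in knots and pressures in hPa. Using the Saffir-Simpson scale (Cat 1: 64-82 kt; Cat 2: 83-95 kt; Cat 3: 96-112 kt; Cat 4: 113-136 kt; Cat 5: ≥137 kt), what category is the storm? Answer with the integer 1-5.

ΔP = 1011 − 902 = 109 mb.
V ≈ 6.2 × 109^0.61 = 6.2 × 17.49 ≈ 108 kt.
108 kt falls in the Category 3 band.

3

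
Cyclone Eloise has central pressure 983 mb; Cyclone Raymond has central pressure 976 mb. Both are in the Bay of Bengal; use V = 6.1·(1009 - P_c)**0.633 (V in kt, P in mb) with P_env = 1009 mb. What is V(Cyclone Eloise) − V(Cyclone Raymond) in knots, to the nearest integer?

-8 kt

Cyclone Eloise: ΔP = 26; V ≈ 6.1 × 26^0.633 ≈ 47.97 kt.
Cyclone Raymond: ΔP = 33; V ≈ 6.1 × 33^0.633 ≈ 55.79 kt.
Difference ≈ 47.97 − 55.79 = -7.82 → -8 kt.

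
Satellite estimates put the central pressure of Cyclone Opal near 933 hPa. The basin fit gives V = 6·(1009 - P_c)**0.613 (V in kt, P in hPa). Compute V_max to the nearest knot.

ΔP = 1009 − 933 = 76 hPa.
76^0.613 ≈ 14.221.
V ≈ 6 × 14.221 ≈ 85.3 kt.

85 kt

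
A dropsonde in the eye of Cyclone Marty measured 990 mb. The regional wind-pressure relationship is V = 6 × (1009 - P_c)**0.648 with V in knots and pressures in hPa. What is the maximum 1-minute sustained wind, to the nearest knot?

ΔP = 1009 − 990 = 19 mb.
19^0.648 ≈ 6.740.
V ≈ 6 × 6.740 ≈ 40.4 kt.

40 kt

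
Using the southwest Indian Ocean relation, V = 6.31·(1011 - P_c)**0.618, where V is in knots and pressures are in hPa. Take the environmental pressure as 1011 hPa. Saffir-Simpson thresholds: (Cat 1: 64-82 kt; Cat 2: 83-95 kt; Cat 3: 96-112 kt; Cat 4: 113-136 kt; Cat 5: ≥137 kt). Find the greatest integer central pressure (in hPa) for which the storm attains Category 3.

929 hPa

Category 3 begins at V = 96 kt.
Required ΔP = (96/6.31)^(1/0.618) = 15.214^1.618 ≈ 81.85 hPa.
P_c ≤ 1011 − 81.85 = 929.15, so the highest integer P_c is 929 hPa.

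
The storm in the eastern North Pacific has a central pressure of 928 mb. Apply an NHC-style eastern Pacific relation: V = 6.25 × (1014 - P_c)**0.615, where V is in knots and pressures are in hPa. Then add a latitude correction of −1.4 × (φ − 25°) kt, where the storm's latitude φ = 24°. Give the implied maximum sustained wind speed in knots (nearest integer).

98 kt

ΔP = 1014 − 928 = 86 mb.
86^0.615 ≈ 15.478.
V ≈ 6.25 × 15.478 ≈ 96.7 kt.
Latitude correction: −1.4 × (24 − 25) = 1.4 kt.
Corrected V ≈ 98.1 kt → 98 kt.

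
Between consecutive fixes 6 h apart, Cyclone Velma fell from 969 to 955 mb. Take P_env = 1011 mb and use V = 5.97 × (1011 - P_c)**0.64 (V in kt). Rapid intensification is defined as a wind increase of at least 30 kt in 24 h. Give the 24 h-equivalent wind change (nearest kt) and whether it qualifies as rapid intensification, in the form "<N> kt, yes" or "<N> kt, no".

53 kt, yes

V₁: ΔP = 42, V ≈ 5.97 × 42^0.64 ≈ 65.29 kt.
V₂: ΔP = 56, V ≈ 5.97 × 56^0.64 ≈ 78.49 kt.
ΔV over 6 h = 13.20 kt → 24 h equivalent = 13.20 × 24/6 ≈ 52.80 kt.
53 kt ≥ 30 kt ⇒ rapid intensification.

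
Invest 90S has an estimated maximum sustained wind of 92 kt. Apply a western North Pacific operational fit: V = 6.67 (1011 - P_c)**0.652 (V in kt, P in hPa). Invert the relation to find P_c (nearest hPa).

955 hPa

ΔP = (V / 6.67)^(1/0.652) = (92/6.67)^1.534.
92/6.67 = 13.793; 13.793^1.534 ≈ 55.97 hPa.
P_c = 1011 − 55.97 = 955.03 ≈ 955 hPa.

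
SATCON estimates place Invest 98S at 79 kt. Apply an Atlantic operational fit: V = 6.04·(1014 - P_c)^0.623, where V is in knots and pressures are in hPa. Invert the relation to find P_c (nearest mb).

952 mb

ΔP = (V / 6.04)^(1/0.623) = (79/6.04)^1.605.
79/6.04 = 13.079; 13.079^1.605 ≈ 61.98 mb.
P_c = 1014 − 61.98 = 952.02 ≈ 952 mb.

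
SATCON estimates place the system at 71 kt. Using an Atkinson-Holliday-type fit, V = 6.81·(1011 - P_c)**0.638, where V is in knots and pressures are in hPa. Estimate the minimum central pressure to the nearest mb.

ΔP = (V / 6.81)^(1/0.638) = (71/6.81)^1.567.
71/6.81 = 10.426; 10.426^1.567 ≈ 39.43 mb.
P_c = 1011 − 39.43 = 971.57 ≈ 972 mb.

972 mb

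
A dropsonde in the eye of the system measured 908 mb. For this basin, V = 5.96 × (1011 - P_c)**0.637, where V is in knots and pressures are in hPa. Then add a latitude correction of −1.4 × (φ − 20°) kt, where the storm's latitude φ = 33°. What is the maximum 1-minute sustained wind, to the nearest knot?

ΔP = 1011 − 908 = 103 mb.
103^0.637 ≈ 19.150.
V ≈ 5.96 × 19.150 ≈ 114.1 kt.
Latitude correction: −1.4 × (33 − 20) = -18.2 kt.
Corrected V ≈ 95.9 kt → 96 kt.

96 kt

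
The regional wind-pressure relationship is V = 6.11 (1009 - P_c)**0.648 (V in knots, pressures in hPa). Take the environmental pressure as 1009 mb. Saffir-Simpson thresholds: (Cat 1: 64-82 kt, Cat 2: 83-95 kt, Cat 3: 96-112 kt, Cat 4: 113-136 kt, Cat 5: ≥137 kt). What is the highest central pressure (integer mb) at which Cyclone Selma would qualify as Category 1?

971 mb

Category 1 begins at V = 64 kt.
Required ΔP = (64/6.11)^(1/0.648) = 10.475^1.543 ≈ 37.52 mb.
P_c ≤ 1009 − 37.52 = 971.48, so the highest integer P_c is 971 mb.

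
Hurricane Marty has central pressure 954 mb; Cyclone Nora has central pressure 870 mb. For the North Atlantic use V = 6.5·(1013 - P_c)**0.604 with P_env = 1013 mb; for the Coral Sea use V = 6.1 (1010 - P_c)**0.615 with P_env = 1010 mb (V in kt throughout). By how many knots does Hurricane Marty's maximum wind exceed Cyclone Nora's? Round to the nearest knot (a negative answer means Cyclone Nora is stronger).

-51 kt

Hurricane Marty: ΔP = 59; V ≈ 6.5 × 59^0.604 ≈ 76.30 kt.
Cyclone Nora: ΔP = 140; V ≈ 6.1 × 140^0.615 ≈ 127.41 kt.
Difference ≈ 76.30 − 127.41 = -51.11 → -51 kt.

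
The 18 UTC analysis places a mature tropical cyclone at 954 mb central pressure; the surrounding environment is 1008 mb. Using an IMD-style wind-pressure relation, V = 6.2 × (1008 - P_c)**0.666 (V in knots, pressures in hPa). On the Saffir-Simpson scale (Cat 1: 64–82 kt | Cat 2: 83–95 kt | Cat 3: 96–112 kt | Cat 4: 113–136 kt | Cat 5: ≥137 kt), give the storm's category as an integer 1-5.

ΔP = 1008 − 954 = 54 mb.
V ≈ 6.2 × 54^0.666 = 6.2 × 14.25 ≈ 88 kt.
88 kt falls in the Category 2 band.

2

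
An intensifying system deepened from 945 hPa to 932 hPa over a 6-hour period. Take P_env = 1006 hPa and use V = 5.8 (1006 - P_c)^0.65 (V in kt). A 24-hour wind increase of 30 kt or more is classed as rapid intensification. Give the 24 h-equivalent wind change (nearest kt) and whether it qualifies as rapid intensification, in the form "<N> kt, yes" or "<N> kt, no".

45 kt, yes

V₁: ΔP = 61, V ≈ 5.8 × 61^0.65 ≈ 83.93 kt.
V₂: ΔP = 74, V ≈ 5.8 × 74^0.65 ≈ 95.15 kt.
ΔV over 6 h = 11.22 kt → 24 h equivalent = 11.22 × 24/6 ≈ 44.88 kt.
45 kt ≥ 30 kt ⇒ rapid intensification.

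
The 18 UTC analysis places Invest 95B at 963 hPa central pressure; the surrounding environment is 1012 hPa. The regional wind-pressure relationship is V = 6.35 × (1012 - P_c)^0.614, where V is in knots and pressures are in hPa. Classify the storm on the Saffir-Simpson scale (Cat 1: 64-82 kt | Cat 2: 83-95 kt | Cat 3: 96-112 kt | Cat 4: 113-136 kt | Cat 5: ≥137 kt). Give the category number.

1

ΔP = 1012 − 963 = 49 hPa.
V ≈ 6.35 × 49^0.614 = 6.35 × 10.91 ≈ 69 kt.
69 kt falls in the Category 1 band.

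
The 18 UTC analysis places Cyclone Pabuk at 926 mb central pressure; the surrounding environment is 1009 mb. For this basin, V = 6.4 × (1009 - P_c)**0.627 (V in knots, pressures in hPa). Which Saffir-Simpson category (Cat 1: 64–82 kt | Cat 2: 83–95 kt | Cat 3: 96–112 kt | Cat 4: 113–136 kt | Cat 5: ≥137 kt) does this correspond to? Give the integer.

ΔP = 1009 − 926 = 83 mb.
V ≈ 6.4 × 83^0.627 = 6.4 × 15.97 ≈ 102 kt.
102 kt falls in the Category 3 band.

3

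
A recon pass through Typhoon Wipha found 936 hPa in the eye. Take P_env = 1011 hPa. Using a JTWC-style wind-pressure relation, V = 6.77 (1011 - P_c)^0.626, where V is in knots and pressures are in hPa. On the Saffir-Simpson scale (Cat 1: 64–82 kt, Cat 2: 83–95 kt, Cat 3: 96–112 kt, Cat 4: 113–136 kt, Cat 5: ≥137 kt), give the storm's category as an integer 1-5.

ΔP = 1011 − 936 = 75 hPa.
V ≈ 6.77 × 75^0.626 = 6.77 × 14.92 ≈ 101 kt.
101 kt falls in the Category 3 band.

3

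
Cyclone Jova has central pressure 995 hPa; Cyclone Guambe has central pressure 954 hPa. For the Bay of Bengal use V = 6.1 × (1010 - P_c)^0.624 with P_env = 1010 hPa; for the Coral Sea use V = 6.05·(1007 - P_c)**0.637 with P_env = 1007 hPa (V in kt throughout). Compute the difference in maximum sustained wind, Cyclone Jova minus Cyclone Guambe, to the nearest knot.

Cyclone Jova: ΔP = 15; V ≈ 6.1 × 15^0.624 ≈ 33.05 kt.
Cyclone Guambe: ΔP = 53; V ≈ 6.05 × 53^0.637 ≈ 75.88 kt.
Difference ≈ 33.05 − 75.88 = -42.83 → -43 kt.

-43 kt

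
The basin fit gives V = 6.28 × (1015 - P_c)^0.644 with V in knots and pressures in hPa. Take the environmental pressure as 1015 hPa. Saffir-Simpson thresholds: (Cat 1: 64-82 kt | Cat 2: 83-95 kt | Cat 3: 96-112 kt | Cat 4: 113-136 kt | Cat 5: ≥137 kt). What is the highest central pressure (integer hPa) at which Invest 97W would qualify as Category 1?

Category 1 begins at V = 64 kt.
Required ΔP = (64/6.28)^(1/0.644) = 10.191^1.553 ≈ 36.78 hPa.
P_c ≤ 1015 − 36.78 = 978.22, so the highest integer P_c is 978 hPa.

978 hPa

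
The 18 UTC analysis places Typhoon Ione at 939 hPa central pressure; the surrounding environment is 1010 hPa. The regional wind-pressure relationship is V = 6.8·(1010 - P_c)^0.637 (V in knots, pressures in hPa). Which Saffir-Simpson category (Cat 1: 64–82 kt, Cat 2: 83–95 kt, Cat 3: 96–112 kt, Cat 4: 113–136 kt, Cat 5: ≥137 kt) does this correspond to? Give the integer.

3

ΔP = 1010 − 939 = 71 hPa.
V ≈ 6.8 × 71^0.637 = 6.8 × 15.11 ≈ 103 kt.
103 kt falls in the Category 3 band.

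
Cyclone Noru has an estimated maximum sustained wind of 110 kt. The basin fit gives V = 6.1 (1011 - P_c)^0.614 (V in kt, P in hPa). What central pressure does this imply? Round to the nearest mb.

900 mb

ΔP = (V / 6.1)^(1/0.614) = (110/6.1)^1.629.
110/6.1 = 18.033; 18.033^1.629 ≈ 111.10 mb.
P_c = 1011 − 111.10 = 899.90 ≈ 900 mb.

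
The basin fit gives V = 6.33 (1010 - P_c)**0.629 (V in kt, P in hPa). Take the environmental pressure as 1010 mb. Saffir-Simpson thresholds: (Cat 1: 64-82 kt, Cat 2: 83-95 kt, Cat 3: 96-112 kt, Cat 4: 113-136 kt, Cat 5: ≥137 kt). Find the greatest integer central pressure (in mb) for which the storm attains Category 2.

950 mb

Category 2 begins at V = 83 kt.
Required ΔP = (83/6.33)^(1/0.629) = 13.112^1.590 ≈ 59.83 mb.
P_c ≤ 1010 − 59.83 = 950.17, so the highest integer P_c is 950 mb.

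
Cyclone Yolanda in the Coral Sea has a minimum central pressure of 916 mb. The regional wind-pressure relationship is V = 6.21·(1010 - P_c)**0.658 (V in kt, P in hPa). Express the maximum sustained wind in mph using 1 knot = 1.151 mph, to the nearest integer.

142 mph

ΔP = 1010 − 916 = 94 mb.
V ≈ 6.21 × 94^0.658 = 6.21 × 19.876 ≈ 123.427 kt.
123.427 × 1.151 ≈ 142.06 mph → 142 mph.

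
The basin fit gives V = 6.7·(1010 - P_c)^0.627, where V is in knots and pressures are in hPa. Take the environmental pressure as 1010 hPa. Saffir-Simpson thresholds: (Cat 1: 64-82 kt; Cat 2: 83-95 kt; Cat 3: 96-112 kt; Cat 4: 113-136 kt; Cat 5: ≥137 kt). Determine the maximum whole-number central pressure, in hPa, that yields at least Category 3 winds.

940 hPa

Category 3 begins at V = 96 kt.
Required ΔP = (96/6.7)^(1/0.627) = 14.328^1.595 ≈ 69.83 hPa.
P_c ≤ 1010 − 69.83 = 940.17, so the highest integer P_c is 940 hPa.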